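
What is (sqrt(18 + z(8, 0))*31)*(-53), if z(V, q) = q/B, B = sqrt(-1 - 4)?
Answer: -4929*sqrt(2) ≈ -6970.7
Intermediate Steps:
B = I*sqrt(5) (B = sqrt(-5) = I*sqrt(5) ≈ 2.2361*I)
z(V, q) = -I*q*sqrt(5)/5 (z(V, q) = q/((I*sqrt(5))) = q*(-I*sqrt(5)/5) = -I*q*sqrt(5)/5)
(sqrt(18 + z(8, 0))*31)*(-53) = (sqrt(18 - 1/5*I*0*sqrt(5))*31)*(-53) = (sqrt(18 + 0)*31)*(-53) = (sqrt(18)*31)*(-53) = ((3*sqrt(2))*31)*(-53) = (93*sqrt(2))*(-53) = -4929*sqrt(2)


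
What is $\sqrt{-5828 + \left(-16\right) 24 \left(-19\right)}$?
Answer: $2 \sqrt{367} \approx 38.315$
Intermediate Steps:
$\sqrt{-5828 + \left(-16\right) 24 \left(-19\right)} = \sqrt{-5828 - -7296} = \sqrt{-5828 + 7296} = \sqrt{1468} = 2 \sqrt{367}$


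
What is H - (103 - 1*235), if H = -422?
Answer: -290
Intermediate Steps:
H - (103 - 1*235) = -422 - (103 - 1*235) = -422 - (103 - 235) = -422 - 1*(-132) = -422 + 132 = -290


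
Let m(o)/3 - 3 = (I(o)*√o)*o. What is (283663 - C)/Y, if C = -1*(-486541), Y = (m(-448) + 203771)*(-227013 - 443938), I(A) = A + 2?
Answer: 5167809855/13503896754448416206 - 60804971136*I*√7/6751948377224208103 ≈ 3.8269e-10 - 2.3826e-8*I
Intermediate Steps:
I(A) = 2 + A
m(o) = 9 + 3*o^(3/2)*(2 + o) (m(o) = 9 + 3*(((2 + o)*√o)*o) = 9 + 3*((√o*(2 + o))*o) = 9 + 3*(o^(3/2)*(2 + o)) = 9 + 3*o^(3/2)*(2 + o))
Y = -136726394780 - 3217473057792*I*√7 (Y = ((9 + 3*(-448)^(3/2)*(2 - 448)) + 203771)*(-227013 - 443938) = ((9 + 3*(-3584*I*√7)*(-446)) + 203771)*(-670951) = ((9 + 4795392*I*√7) + 203771)*(-670951) = (203780 + 4795392*I*√7)*(-670951) = -136726394780 - 3217473057792*I*√7 ≈ -1.3673e+11 - 8.5126e+12*I)
C = 486541
(283663 - C)/Y = (283663 - 1*486541)/(-136726394780 - 3217473057792*I*√7) = (283663 - 486541)/(-136726394780 - 3217473057792*I*√7) = -202878/(-136726394780 - 3217473057792*I*√7)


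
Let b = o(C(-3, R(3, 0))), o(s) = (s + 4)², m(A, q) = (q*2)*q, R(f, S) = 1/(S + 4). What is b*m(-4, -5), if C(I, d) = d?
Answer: 7225/8 ≈ 903.13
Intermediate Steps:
R(f, S) = 1/(4 + S)
m(A, q) = 2*q² (m(A, q) = (2*q)*q = 2*q²)
o(s) = (4 + s)²
b = 289/16 (b = (4 + 1/(4 + 0))² = (4 + 1/4)² = (4 + ¼)² = (17/4)² = 289/16 ≈ 18.063)
b*m(-4, -5) = 289*(2*(-5)²)/16 = 289*(2*25)/16 = (289/16)*50 = 7225/8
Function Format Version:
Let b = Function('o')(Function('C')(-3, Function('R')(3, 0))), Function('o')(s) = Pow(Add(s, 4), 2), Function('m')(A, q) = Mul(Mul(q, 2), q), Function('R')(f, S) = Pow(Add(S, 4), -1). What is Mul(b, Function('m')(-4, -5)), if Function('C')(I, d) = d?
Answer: Rational(7225, 8) ≈ 903.13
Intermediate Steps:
Function('R')(f, S) = Pow(Add(4, S), -1)
Function('m')(A, q) = Mul(2, Pow(q, 2)) (Function('m')(A, q) = Mul(Mul(2, q), q) = Mul(2, Pow(q, 2)))
Function('o')(s) = Pow(Add(4, s), 2)
b = Rational(289, 16) (b = Pow(Add(4, Pow(Add(4, 0), -1)), 2) = Pow(Add(4, Pow(4, -1)), 2) = Pow(Add(4, Rational(1, 4)), 2) = Pow(Rational(17, 4), 2) = Rational(289, 16) ≈ 18.063)
Mul(b, Function('m')(-4, -5)) = Mul(Rational(289, 16), Mul(2, Pow(-5, 2))) = Mul(Rational(289, 16), Mul(2, 25)) = Mul(Rational(289, 16), 50) = Rational(7225, 8)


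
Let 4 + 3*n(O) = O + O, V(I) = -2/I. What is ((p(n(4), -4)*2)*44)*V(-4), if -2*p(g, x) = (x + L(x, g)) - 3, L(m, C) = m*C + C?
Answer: 242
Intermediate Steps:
n(O) = -4/3 + 2*O/3 (n(O) = -4/3 + (O + O)/3 = -4/3 + (2*O)/3 = -4/3 + 2*O/3)
L(m, C) = C + C*m (L(m, C) = C*m + C = C + C*m)
p(g, x) = 3/2 - x/2 - g*(1 + x)/2 (p(g, x) = -((x + g*(1 + x)) - 3)/2 = -(-3 + x + g*(1 + x))/2 = 3/2 - x/2 - g*(1 + x)/2)
((p(n(4), -4)*2)*44)*V(-4) = (((3/2 - ½*(-4) - (-4/3 + (⅔)*4)*(1 - 4)/2)*2)*44)*(-2/(-4)) = (((3/2 + 2 - ½*(-4/3 + 8/3)*(-3))*2)*44)*(-2*(-¼)) = (((3/2 + 2 - ½*4/3*(-3))*2)*44)*(½) = (((3/2 + 2 + 2)*2)*44)*(½) = (((11/2)*2)*44)*(½) = (11*44)*(½) = 484*(½) = 242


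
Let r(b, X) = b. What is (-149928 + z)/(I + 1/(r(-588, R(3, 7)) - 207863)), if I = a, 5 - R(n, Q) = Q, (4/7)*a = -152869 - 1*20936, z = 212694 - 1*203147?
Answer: 117050239324/253608782389 ≈ 0.46154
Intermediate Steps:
z = 9547 (z = 212694 - 203147 = 9547)
a = -1216635/4 (a = 7*(-152869 - 1*20936)/4 = 7*(-152869 - 20936)/4 = (7/4)*(-173805) = -1216635/4 ≈ -3.0416e+5)
R(n, Q) = 5 - Q
I = -1216635/4 ≈ -3.0416e+5
(-149928 + z)/(I + 1/(r(-588, R(3, 7)) - 207863)) = (-149928 + 9547)/(-1216635/4 + 1/(-588 - 207863)) = -140381/(-1216635/4 + 1/(-208451)) = -140381/(-1216635/4 - 1/208451) = -140381/(-253608782389/833804) = -140381*(-833804/253608782389) = 117050239324/253608782389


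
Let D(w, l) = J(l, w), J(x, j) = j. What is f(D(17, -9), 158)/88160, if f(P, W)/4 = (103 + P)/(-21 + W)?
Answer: 3/75487 ≈ 3.9742e-5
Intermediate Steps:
D(w, l) = w
f(P, W) = 4*(103 + P)/(-21 + W) (f(P, W) = 4*((103 + P)/(-21 + W)) = 4*(103 + P)/(-21 + W))
f(D(17, -9), 158)/88160 = (4*(103 + 17)/(-21 + 158))/88160 = (4*120/137)*(1/88160) = (4*(1/137)*120)*(1/88160) = (480/137)*(1/88160) = 3/75487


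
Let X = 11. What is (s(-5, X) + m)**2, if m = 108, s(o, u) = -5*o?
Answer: 17689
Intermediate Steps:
(s(-5, X) + m)**2 = (-5*(-5) + 108)**2 = (25 + 108)**2 = 133**2 = 17689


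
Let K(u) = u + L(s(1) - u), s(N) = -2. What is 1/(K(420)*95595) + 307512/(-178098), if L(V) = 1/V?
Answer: -868370936804434/502923883731015 ≈ -1.7266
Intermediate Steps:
K(u) = u + 1/(-2 - u)
1/(K(420)*95595) + 307512/(-178098) = 1/(((-1 + 420*(2 + 420))/(2 + 420))*95595) + 307512/(-178098) = (1/95595)/((-1 + 420*422)/422) + 307512*(-1/178098) = (1/95595)/((-1 + 177240)/422) - 51252/29683 = (1/95595)/((1/422)*177239) - 51252/29683 = (1/95595)/(177239/422) - 51252/29683 = (422/177239)*(1/95595) - 51252/29683 = 422/16943162205 - 51252/29683 = -868370936804434/502923883731015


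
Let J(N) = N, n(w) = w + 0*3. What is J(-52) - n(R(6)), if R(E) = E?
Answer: -58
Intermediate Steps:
n(w) = w (n(w) = w + 0 = w)
J(-52) - n(R(6)) = -52 - 1*6 = -52 - 6 = -58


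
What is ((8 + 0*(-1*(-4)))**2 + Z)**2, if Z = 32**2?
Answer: 1183744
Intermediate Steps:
Z = 1024
((8 + 0*(-1*(-4)))**2 + Z)**2 = ((8 + 0*(-1*(-4)))**2 + 1024)**2 = ((8 + 0*4)**2 + 1024)**2 = ((8 + 0)**2 + 1024)**2 = (8**2 + 1024)**2 = (64 + 1024)**2 = 1088**2 = 1183744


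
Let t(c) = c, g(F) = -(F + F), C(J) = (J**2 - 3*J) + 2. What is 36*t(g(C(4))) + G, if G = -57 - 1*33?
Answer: -522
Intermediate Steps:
C(J) = 2 + J**2 - 3*J
g(F) = -2*F
G = -90 (G = -57 - 33 = -90)
36*t(g(C(4))) + G = 36*(-2*(2 + 4**2 - 3*4)) - 90 = 36*(-2*(2 + 16 - 12)) - 90 = 36*(-2*6) - 90 = 36*(-12) - 90 = -432 - 90 = -522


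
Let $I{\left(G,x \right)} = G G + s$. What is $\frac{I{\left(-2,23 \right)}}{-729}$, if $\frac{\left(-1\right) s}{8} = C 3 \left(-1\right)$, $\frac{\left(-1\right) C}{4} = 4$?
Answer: $\frac{380}{729} \approx 0.52126$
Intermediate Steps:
$C = -16$ ($C = \left(-4\right) 4 = -16$)
$s = -384$ ($s = - 8 \left(-16\right) 3 \left(-1\right) = - 8 \left(\left(-48\right) \left(-1\right)\right) = \left(-8\right) 48 = -384$)
$I{\left(G,x \right)} = -384 + G^{2}$ ($I{\left(G,x \right)} = G G - 384 = G^{2} - 384 = -384 + G^{2}$)
$\frac{I{\left(-2,23 \right)}}{-729} = \frac{-384 + \left(-2\right)^{2}}{-729} = \left(-384 + 4\right) \left(- \frac{1}{729}\right) = \left(-380\right) \left(- \frac{1}{729}\right) = \frac{380}{729}$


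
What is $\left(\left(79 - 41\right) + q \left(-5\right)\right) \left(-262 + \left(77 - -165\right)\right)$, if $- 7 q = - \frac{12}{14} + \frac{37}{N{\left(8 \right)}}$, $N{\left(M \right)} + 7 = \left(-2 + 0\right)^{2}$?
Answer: $- \frac{84020}{147} \approx -571.56$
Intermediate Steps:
$N{\left(M \right)} = -3$ ($N{\left(M \right)} = -7 + \left(-2 + 0\right)^{2} = -7 + \left(-2\right)^{2} = -7 + 4 = -3$)
$q = \frac{277}{147}$ ($q = - \frac{- \frac{12}{14} + \frac{37}{-3}}{7} = - \frac{\left(-12\right) \frac{1}{14} + 37 \left(- \frac{1}{3}\right)}{7} = - \frac{- \frac{6}{7} - \frac{37}{3}}{7} = \left(- \frac{1}{7}\right) \left(- \frac{277}{21}\right) = \frac{277}{147} \approx 1.8844$)
$\left(\left(79 - 41\right) + q \left(-5\right)\right) \left(-262 + \left(77 - -165\right)\right) = \left(\left(79 - 41\right) + \frac{277}{147} \left(-5\right)\right) \left(-262 + \left(77 - -165\right)\right) = \left(\left(79 - 41\right) - \frac{1385}{147}\right) \left(-262 + \left(77 + 165\right)\right) = \left(38 - \frac{1385}{147}\right) \left(-262 + 242\right) = \frac{4201}{147} \left(-20\right) = - \frac{84020}{147}$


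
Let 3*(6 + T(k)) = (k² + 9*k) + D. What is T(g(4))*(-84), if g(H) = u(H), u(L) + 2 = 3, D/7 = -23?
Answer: 4732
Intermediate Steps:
D = -161 (D = 7*(-23) = -161)
u(L) = 1 (u(L) = -2 + 3 = 1)
g(H) = 1
T(k) = -179/3 + 3*k + k²/3 (T(k) = -6 + ((k² + 9*k) - 161)/3 = -6 + (-161 + k² + 9*k)/3 = -6 + (-161/3 + 3*k + k²/3) = -179/3 + 3*k + k²/3)
T(g(4))*(-84) = (-179/3 + 3*1 + (⅓)*1²)*(-84) = (-179/3 + 3 + (⅓)*1)*(-84) = (-179/3 + 3 + ⅓)*(-84) = -169/3*(-84) = 4732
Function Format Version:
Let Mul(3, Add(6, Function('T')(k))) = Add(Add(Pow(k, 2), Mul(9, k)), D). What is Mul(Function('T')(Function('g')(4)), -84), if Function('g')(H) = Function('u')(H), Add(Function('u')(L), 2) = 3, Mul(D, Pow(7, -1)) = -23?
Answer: 4732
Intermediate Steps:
D = -161 (D = Mul(7, -23) = -161)
Function('u')(L) = 1 (Function('u')(L) = Add(-2, 3) = 1)
Function('g')(H) = 1
Function('T')(k) = Add(Rational(-179, 3), Mul(3, k), Mul(Rational(1, 3), Pow(k, 2))) (Function('T')(k) = Add(-6, Mul(Rational(1, 3), Add(Add(Pow(k, 2), Mul(9, k)), -161))) = Add(-6, Mul(Rational(1, 3), Add(-161, Pow(k, 2), Mul(9, k)))) = Add(-6, Add(Rational(-161, 3), Mul(3, k), Mul(Rational(1, 3), Pow(k, 2)))) = Add(Rational(-179, 3), Mul(3, k), Mul(Rational(1, 3), Pow(k, 2))))
Mul(Function('T')(Function('g')(4)), -84) = Mul(Add(Rational(-179, 3), Mul(3, 1), Mul(Rational(1, 3), Pow(1, 2))), -84) = Mul(Add(Rational(-179, 3), 3, Mul(Rational(1, 3), 1)), -84) = Mul(Add(Rational(-179, 3), 3, Rational(1, 3)), -84) = Mul(Rational(-169, 3), -84) = 4732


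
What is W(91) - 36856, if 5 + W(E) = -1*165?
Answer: -37026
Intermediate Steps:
W(E) = -170 (W(E) = -5 - 1*165 = -5 - 165 = -170)
W(91) - 36856 = -170 - 36856 = -37026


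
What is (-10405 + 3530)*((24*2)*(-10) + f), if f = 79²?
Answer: -39606875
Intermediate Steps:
f = 6241
(-10405 + 3530)*((24*2)*(-10) + f) = (-10405 + 3530)*((24*2)*(-10) + 6241) = -6875*(48*(-10) + 6241) = -6875*(-480 + 6241) = -6875*5761 = -39606875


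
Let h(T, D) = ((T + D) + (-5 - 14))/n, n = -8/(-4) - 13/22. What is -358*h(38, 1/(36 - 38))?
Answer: -145706/31 ≈ -4700.2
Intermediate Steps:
n = 31/22 (n = -8*(-1/4) - 13*1/22 = 2 - 13/22 = 31/22 ≈ 1.4091)
h(T, D) = -418/31 + 22*D/31 + 22*T/31 (h(T, D) = ((T + D) + (-5 - 14))/(31/22) = ((D + T) - 19)*(22/31) = (-19 + D + T)*(22/31) = -418/31 + 22*D/31 + 22*T/31)
-358*h(38, 1/(36 - 38)) = -358*(-418/31 + 22/(31*(36 - 38)) + (22/31)*38) = -358*(-418/31 + (22/31)/(-2) + 836/31) = -358*(-418/31 + (22/31)*(-1/2) + 836/31) = -358*(-418/31 - 11/31 + 836/31) = -358*407/31 = -145706/31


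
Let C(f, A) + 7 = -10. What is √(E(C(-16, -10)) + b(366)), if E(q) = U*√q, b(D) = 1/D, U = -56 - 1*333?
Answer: √(366 - 52108884*I*√17)/366 ≈ 28.319 - 28.319*I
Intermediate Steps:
C(f, A) = -17 (C(f, A) = -7 - 10 = -17)
U = -389 (U = -56 - 333 = -389)
E(q) = -389*√q
√(E(C(-16, -10)) + b(366)) = √(-389*I*√17 + 1/366) = √(1/366 - 389*I*√17)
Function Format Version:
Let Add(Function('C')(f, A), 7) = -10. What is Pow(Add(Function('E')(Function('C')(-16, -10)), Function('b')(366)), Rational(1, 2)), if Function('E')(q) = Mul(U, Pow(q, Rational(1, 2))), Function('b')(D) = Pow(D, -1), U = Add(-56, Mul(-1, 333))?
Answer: Mul(Rational(1, 366), Pow(Add(366, Mul(-52108884, I, Pow(17, Rational(1, 2)))), Rational(1, 2))) ≈ Add(28.319, Mul(-28.319, I))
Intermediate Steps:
Function('C')(f, A) = -17 (Function('C')(f, A) = Add(-7, -10) = -17)
U = -389 (U = Add(-56, -333) = -389)
Function('E')(q) = Mul(-389, Pow(q, Rational(1, 2)))
Pow(Add(Function('E')(Function('C')(-16, -10)), Function('b')(366)), Rational(1, 2)) = Pow(Add(Mul(-389, Pow(-17, Rational(1, 2))), Pow(366, -1)), Rational(1, 2)) = Pow(Add(Mul(-389, Mul(I, Pow(17, Rational(1, 2)))), Rational(1, 366)), Rational(1, 2)) = Pow(Add(Mul(-389, I, Pow(17, Rational(1, 2))), Rational(1, 366)), Rational(1, 2)) = Pow(Add(Rational(1, 366), Mul(-389, I, Pow(17, Rational(1, 2)))), Rational(1, 2))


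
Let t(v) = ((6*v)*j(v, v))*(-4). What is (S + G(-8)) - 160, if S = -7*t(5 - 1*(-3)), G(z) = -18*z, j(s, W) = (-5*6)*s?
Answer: -322576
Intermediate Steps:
j(s, W) = -30*s
t(v) = 720*v**2 (t(v) = ((6*v)*(-30*v))*(-4) = -180*v**2*(-4) = 720*v**2)
S = -322560 (S = -5040*(5 - 1*(-3))**2 = -5040*(5 + 3)**2 = -5040*8**2 = -5040*64 = -7*46080 = -322560)
(S + G(-8)) - 160 = (-322560 - 18*(-8)) - 160 = (-322560 + 144) - 160 = -322416 - 160 = -322576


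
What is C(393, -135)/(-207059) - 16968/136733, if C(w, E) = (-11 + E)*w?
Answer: 4332088962/28311798247 ≈ 0.15301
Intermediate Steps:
C(w, E) = w*(-11 + E)
C(393, -135)/(-207059) - 16968/136733 = (393*(-11 - 135))/(-207059) - 16968/136733 = (393*(-146))*(-1/207059) - 16968*1/136733 = -57378*(-1/207059) - 16968/136733 = 57378/207059 - 16968/136733 = 4332088962/28311798247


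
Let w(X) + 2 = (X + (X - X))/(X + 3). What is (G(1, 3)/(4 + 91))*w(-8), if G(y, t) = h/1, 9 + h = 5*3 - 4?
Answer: -4/475 ≈ -0.0084210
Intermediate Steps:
h = 2 (h = -9 + (5*3 - 4) = -9 + (15 - 4) = -9 + 11 = 2)
w(X) = -2 + X/(3 + X) (w(X) = -2 + (X + (X - X))/(X + 3) = -2 + (X + 0)/(3 + X) = -2 + X/(3 + X))
G(y, t) = 2 (G(y, t) = 2/1 = 2*1 = 2)
(G(1, 3)/(4 + 91))*w(-8) = (2/(4 + 91))*((-6 - 1*(-8))/(3 - 8)) = (2/95)*((-6 + 8)/(-5)) = (2*(1/95))*(-1/5*2) = (2/95)*(-2/5) = -4/475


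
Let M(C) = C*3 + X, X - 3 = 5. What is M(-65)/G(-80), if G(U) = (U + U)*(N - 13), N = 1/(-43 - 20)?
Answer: -11781/131200 ≈ -0.089794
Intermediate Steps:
X = 8 (X = 3 + 5 = 8)
M(C) = 8 + 3*C (M(C) = C*3 + 8 = 3*C + 8 = 8 + 3*C)
N = -1/63 (N = 1/(-63) = -1/63 ≈ -0.015873)
G(U) = -1640*U/63 (G(U) = (U + U)*(-1/63 - 13) = (2*U)*(-820/63) = -1640*U/63)
M(-65)/G(-80) = (8 + 3*(-65))/((-1640/63*(-80))) = (8 - 195)/(131200/63) = -187*63/131200 = -11781/131200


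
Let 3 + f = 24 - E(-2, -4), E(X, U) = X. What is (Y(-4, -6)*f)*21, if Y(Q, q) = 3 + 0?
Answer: 1449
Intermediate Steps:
Y(Q, q) = 3
f = 23 (f = -3 + (24 - 1*(-2)) = -3 + (24 + 2) = -3 + 26 = 23)
(Y(-4, -6)*f)*21 = (3*23)*21 = 69*21 = 1449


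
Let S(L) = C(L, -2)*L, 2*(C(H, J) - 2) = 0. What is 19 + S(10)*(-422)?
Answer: -8421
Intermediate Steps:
C(H, J) = 2 (C(H, J) = 2 + (1/2)*0 = 2 + 0 = 2)
S(L) = 2*L
19 + S(10)*(-422) = 19 + (2*10)*(-422) = 19 + 20*(-422) = 19 - 8440 = -8421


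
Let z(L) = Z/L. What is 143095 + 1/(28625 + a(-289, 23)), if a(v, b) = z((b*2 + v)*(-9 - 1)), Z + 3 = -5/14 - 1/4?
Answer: 278698246890445/1947644899 ≈ 1.4310e+5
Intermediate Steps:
Z = -101/28 (Z = -3 + (-5/14 - 1/4) = -3 + (-5*1/14 - 1*¼) = -3 + (-5/14 - ¼) = -3 - 17/28 = -101/28 ≈ -3.6071)
z(L) = -101/(28*L)
a(v, b) = -101/(28*(-20*b - 10*v)) (a(v, b) = -101*1/((-9 - 1)*(b*2 + v))/28 = -101*(-1/(10*(2*b + v)))/28 = -101*(-1/(10*(v + 2*b)))/28 = -101/(28*(-20*b - 10*v)))
143095 + 1/(28625 + a(-289, 23)) = 143095 + 1/(28625 + 101/(280*(-289 + 2*23))) = 143095 + 1/(28625 + 101/(280*(-289 + 46))) = 143095 + 1/(28625 + (101/280)/(-243)) = 143095 + 1/(28625 + (101/280)*(-1/243)) = 143095 + 1/(28625 - 101/68040) = 143095 + 1/(1947644899/68040) = 143095 + 68040/1947644899 = 278698246890445/1947644899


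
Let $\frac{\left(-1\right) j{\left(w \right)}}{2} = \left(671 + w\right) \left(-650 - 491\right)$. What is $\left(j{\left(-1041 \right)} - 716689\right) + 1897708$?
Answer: $336679$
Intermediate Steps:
$j{\left(w \right)} = 1531222 + 2282 w$ ($j{\left(w \right)} = - 2 \left(671 + w\right) \left(-650 - 491\right) = - 2 \left(671 + w\right) \left(-1141\right) = - 2 \left(-765611 - 1141 w\right) = 1531222 + 2282 w$)
$\left(j{\left(-1041 \right)} - 716689\right) + 1897708 = \left(\left(1531222 + 2282 \left(-1041\right)\right) - 716689\right) + 1897708 = \left(\left(1531222 - 2375562\right) - 716689\right) + 1897708 = \left(-844340 - 716689\right) + 1897708 = -1561029 + 1897708 = 336679$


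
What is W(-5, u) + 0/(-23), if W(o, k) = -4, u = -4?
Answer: -4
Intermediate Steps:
W(-5, u) + 0/(-23) = -4 + 0/(-23) = -4 - 1/23*0 = -4 + 0 = -4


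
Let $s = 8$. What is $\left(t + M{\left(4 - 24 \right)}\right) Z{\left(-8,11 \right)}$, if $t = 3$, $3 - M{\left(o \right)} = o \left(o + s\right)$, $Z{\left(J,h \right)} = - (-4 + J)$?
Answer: $-2808$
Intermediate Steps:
$Z{\left(J,h \right)} = 4 - J$
$M{\left(o \right)} = 3 - o \left(8 + o\right)$ ($M{\left(o \right)} = 3 - o \left(o + 8\right) = 3 - o \left(8 + o\right)$)
$\left(t + M{\left(4 - 24 \right)}\right) Z{\left(-8,11 \right)} = \left(3 - \left(-3 + \left(4 - 24\right)^{2} + 8 \left(4 - 24\right)\right)\right) \left(4 - -8\right) = \left(3 - \left(-3 + \left(4 - 24\right)^{2} + 8 \left(4 - 24\right)\right)\right) \left(4 + 8\right) = \left(3 - 237\right) 12 = \left(-234\right) 12 = -2808$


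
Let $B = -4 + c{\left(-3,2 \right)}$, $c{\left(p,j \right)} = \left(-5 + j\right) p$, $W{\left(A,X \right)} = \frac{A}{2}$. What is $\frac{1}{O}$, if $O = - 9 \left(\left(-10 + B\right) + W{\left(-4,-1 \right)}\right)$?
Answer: $\frac{1}{63} \approx 0.015873$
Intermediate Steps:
$W{\left(A,X \right)} = \frac{A}{2}$ ($W{\left(A,X \right)} = A \frac{1}{2} = \frac{A}{2}$)
$c{\left(p,j \right)} = p \left(-5 + j\right)$
$B = 5$ ($B = -4 - 3 \left(-5 + 2\right) = -4 - -9 = -4 + 9 = 5$)
$O = 63$ ($O = - 9 \left(\left(-10 + 5\right) + \frac{1}{2} \left(-4\right)\right) = - 9 \left(-5 - 2\right) = \left(-9\right) \left(-7\right) = 63$)
$\frac{1}{O} = \frac{1}{63}$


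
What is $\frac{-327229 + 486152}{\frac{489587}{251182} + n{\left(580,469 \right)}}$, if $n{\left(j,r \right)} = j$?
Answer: $\frac{39918596986}{146175147} \approx 273.09$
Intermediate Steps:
$\frac{-327229 + 486152}{\frac{489587}{251182} + n{\left(580,469 \right)}} = \frac{-327229 + 486152}{\frac{489587}{251182} + 580} = \frac{158923}{489587 \cdot \frac{1}{251182} + 580} = \frac{158923}{\frac{489587}{251182} + 580} = \frac{158923}{\frac{146175147}{251182}} = 158923 \cdot \frac{251182}{146175147} = \frac{39918596986}{146175147}$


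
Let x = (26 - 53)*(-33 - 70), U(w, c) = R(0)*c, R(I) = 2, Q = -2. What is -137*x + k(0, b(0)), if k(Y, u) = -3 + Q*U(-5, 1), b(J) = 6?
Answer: -381004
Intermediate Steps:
U(w, c) = 2*c
x = 2781 (x = -27*(-103) = 2781)
k(Y, u) = -7 (k(Y, u) = -3 - 4 = -7)
-137*x + k(0, b(0)) = -137*2781 - 7 = -380997 - 7 = -381004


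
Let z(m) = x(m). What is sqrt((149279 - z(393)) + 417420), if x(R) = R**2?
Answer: 5*sqrt(16490) ≈ 642.07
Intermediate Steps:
z(m) = m**2
sqrt((149279 - z(393)) + 417420) = sqrt((149279 - 1*393**2) + 417420) = sqrt((149279 - 1*154449) + 417420) = sqrt((149279 - 154449) + 417420) = sqrt(-5170 + 417420) = sqrt(412250) = 5*sqrt(16490)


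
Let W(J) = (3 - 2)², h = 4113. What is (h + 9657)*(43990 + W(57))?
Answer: 605756070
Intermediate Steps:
W(J) = 1 (W(J) = 1² = 1)
(h + 9657)*(43990 + W(57)) = (4113 + 9657)*(43990 + 1) = 13770*43991 = 605756070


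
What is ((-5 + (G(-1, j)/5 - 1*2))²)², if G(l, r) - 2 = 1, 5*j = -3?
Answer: 1048576/625 ≈ 1677.7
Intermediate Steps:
j = -⅗ (j = (⅕)*(-3) = -⅗ ≈ -0.60000)
G(l, r) = 3 (G(l, r) = 2 + 1 = 3)
((-5 + (G(-1, j)/5 - 1*2))²)² = ((-5 + (3/5 - 1*2))²)² = ((-5 + (3*(⅕) - 2))²)² = ((-5 + (⅗ - 2))²)² = ((-5 - 7/5)²)² = ((-32/5)²)² = (1024/25)² = 1048576/625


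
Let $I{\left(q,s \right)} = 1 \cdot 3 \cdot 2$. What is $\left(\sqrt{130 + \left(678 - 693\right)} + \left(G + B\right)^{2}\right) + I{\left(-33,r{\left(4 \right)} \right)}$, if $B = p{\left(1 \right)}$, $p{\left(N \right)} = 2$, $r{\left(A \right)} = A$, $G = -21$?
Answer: $367 + \sqrt{115} \approx 377.72$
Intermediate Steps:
$I{\left(q,s \right)} = 6$ ($I{\left(q,s \right)} = 3 \cdot 2 = 6$)
$B = 2$
$\left(\sqrt{130 + \left(678 - 693\right)} + \left(G + B\right)^{2}\right) + I{\left(-33,r{\left(4 \right)} \right)} = \left(\sqrt{130 + \left(678 - 693\right)} + \left(-21 + 2\right)^{2}\right) + 6 = \left(\sqrt{130 - 15} + \left(-19\right)^{2}\right) + 6 = \left(\sqrt{115} + 361\right) + 6 = \left(361 + \sqrt{115}\right) + 6 = 367 + \sqrt{115}$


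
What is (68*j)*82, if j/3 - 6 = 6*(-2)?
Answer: -100368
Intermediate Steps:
j = -18 (j = 18 + 3*(6*(-2)) = 18 + 3*(-12) = 18 - 36 = -18)
(68*j)*82 = (68*(-18))*82 = -1224*82 = -100368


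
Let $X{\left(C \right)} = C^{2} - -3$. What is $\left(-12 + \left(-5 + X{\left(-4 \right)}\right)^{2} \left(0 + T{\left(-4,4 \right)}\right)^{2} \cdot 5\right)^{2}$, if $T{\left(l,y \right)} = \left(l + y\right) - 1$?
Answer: $937024$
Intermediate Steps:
$T{\left(l,y \right)} = -1 + l + y$
$X{\left(C \right)} = 3 + C^{2}$ ($X{\left(C \right)} = C^{2} + 3 = 3 + C^{2}$)
$\left(-12 + \left(-5 + X{\left(-4 \right)}\right)^{2} \left(0 + T{\left(-4,4 \right)}\right)^{2} \cdot 5\right)^{2} = \left(-12 + \left(-5 + \left(3 + \left(-4\right)^{2}\right)\right)^{2} \left(0 - 1\right)^{2} \cdot 5\right)^{2} = \left(-12 + \left(-5 + \left(3 + 16\right)\right)^{2} \left(0 - 1\right)^{2} \cdot 5\right)^{2} = \left(-12 + \left(-5 + 19\right)^{2} \left(-1\right)^{2} \cdot 5\right)^{2} = \left(-12 + 14^{2} \cdot 1 \cdot 5\right)^{2} = \left(-12 + 196 \cdot 1 \cdot 5\right)^{2} = \left(-12 + 196 \cdot 5\right)^{2} = \left(-12 + 980\right)^{2} = 968^{2} = 937024$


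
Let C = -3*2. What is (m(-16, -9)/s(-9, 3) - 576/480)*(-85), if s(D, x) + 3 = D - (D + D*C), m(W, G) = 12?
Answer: 2278/19 ≈ 119.89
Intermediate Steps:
C = -6
s(D, x) = -3 + 6*D (s(D, x) = -3 + (D - (D + D*(-6))) = -3 + (D - (D - 6*D)) = -3 + (D - (-5)*D) = -3 + (D + 5*D) = -3 + 6*D)
(m(-16, -9)/s(-9, 3) - 576/480)*(-85) = (12/(-3 + 6*(-9)) - 576/480)*(-85) = (12/(-3 - 54) - 576*1/480)*(-85) = (12/(-57) - 6/5)*(-85) = (12*(-1/57) - 6/5)*(-85) = (-4/19 - 6/5)*(-85) = -134/95*(-85) = 2278/19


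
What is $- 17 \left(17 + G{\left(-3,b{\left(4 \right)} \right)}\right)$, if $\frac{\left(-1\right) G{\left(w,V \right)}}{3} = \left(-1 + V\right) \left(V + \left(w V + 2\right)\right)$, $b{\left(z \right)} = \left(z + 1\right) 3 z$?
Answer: $-355351$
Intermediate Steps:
$b{\left(z \right)} = z \left(3 + 3 z\right)$ ($b{\left(z \right)} = \left(1 + z\right) 3 z = \left(3 + 3 z\right) z = z \left(3 + 3 z\right)$)
$G{\left(w,V \right)} = - 3 \left(-1 + V\right) \left(2 + V + V w\right)$ ($G{\left(w,V \right)} = - 3 \left(-1 + V\right) \left(V + \left(w V + 2\right)\right) = - 3 \left(-1 + V\right) \left(V + \left(V w + 2\right)\right) = - 3 \left(-1 + V\right) \left(V + \left(2 + V w\right)\right) = - 3 \left(-1 + V\right) \left(2 + V + V w\right)$)
$- 17 \left(17 + G{\left(-3,b{\left(4 \right)} \right)}\right) = - 17 \left(17 - \left(-6 - 6 \cdot 144 \left(1 + 4\right)^{2} - 3 \cdot 3 \cdot 4 \left(1 + 4\right) \left(-3\right) + 3 \cdot 3 \cdot 4 \left(1 + 4\right)\right)\right) = - 17 \left(17 - \left(-6 - 21600 - 3 \cdot 3 \cdot 4 \cdot 5 \left(-3\right) + 3 \cdot 3 \cdot 4 \cdot 5\right)\right) = - 17 \left(17 - \left(174 - 21600 + 540\right)\right) = - 17 \left(17 - \left(11514 - 32400\right)\right) = - 17 \left(17 - -20886\right) = - 17 \left(17 + 20886\right) = \left(-17\right) 20903 = -355351$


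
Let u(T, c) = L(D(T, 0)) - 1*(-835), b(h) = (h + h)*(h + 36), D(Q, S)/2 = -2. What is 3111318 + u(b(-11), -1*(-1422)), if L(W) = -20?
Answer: 3112133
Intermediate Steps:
D(Q, S) = -4 (D(Q, S) = 2*(-2) = -4)
b(h) = 2*h*(36 + h) (b(h) = (2*h)*(36 + h) = 2*h*(36 + h))
u(T, c) = 815 (u(T, c) = -20 - 1*(-835) = -20 + 835 = 815)
3111318 + u(b(-11), -1*(-1422)) = 3111318 + 815 = 3112133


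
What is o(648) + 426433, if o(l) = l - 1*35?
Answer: 427046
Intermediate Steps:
o(l) = -35 + l (o(l) = l - 35 = -35 + l)
o(648) + 426433 = (-35 + 648) + 426433 = 613 + 426433 = 427046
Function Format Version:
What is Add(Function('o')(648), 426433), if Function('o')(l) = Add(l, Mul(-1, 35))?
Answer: 427046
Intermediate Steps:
Function('o')(l) = Add(-35, l) (Function('o')(l) = Add(l, -35) = Add(-35, l))
Add(Function('o')(648), 426433) = Add(Add(-35, 648), 426433) = Add(613, 426433) = 427046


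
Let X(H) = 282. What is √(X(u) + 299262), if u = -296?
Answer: 2*√74886 ≈ 547.31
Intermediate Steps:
√(X(u) + 299262) = √(282 + 299262) = √299544 = 2*√74886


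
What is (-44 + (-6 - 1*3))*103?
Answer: -5459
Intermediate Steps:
(-44 + (-6 - 1*3))*103 = (-44 + (-6 - 3))*103 = (-44 - 9)*103 = -53*103 = -5459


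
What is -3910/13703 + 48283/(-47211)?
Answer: -846216959/646932333 ≈ -1.3080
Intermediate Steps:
-3910/13703 + 48283/(-47211) = -3910*1/13703 + 48283*(-1/47211) = -3910/13703 - 48283/47211 = -846216959/646932333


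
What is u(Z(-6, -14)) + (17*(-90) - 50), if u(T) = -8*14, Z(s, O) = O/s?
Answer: -1692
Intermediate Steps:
u(T) = -112
u(Z(-6, -14)) + (17*(-90) - 50) = -112 + (17*(-90) - 50) = -112 + (-1530 - 50) = -112 - 1580 = -1692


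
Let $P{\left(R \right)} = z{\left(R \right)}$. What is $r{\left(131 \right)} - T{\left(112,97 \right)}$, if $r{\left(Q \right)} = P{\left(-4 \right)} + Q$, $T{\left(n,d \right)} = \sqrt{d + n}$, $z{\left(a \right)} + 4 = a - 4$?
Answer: $119 - \sqrt{209} \approx 104.54$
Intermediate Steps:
$z{\left(a \right)} = -8 + a$ ($z{\left(a \right)} = -4 + \left(a - 4\right) = -4 + \left(-4 + a\right) = -8 + a$)
$P{\left(R \right)} = -8 + R$
$r{\left(Q \right)} = -12 + Q$ ($r{\left(Q \right)} = \left(-8 - 4\right) + Q = -12 + Q$)
$r{\left(131 \right)} - T{\left(112,97 \right)} = \left(-12 + 131\right) - \sqrt{97 + 112} = 119 - \sqrt{209}$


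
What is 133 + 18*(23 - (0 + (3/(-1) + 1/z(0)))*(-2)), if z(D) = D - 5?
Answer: 2159/5 ≈ 431.80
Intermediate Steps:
z(D) = -5 + D
133 + 18*(23 - (0 + (3/(-1) + 1/z(0)))*(-2)) = 133 + 18*(23 - (0 + (3/(-1) + 1/(-5 + 0)))*(-2)) = 133 + 18*(23 - (0 + (3*(-1) + 1/(-5)))*(-2)) = 133 + 18*(23 - (0 + (-3 + 1*(-⅕)))*(-2)) = 133 + 18*(23 - (0 + (-3 - ⅕))*(-2)) = 133 + 18*(23 - (0 - 16/5)*(-2)) = 133 + 18*(23 - (-16)*(-2)/5) = 133 + 18*(23 - 1*32/5) = 133 + 18*(23 - 32/5) = 133 + 18*(83/5) = 133 + 1494/5 = 2159/5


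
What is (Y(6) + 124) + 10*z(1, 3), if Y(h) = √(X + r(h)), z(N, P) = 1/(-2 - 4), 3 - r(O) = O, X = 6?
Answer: 367/3 + √3 ≈ 124.07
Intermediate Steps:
r(O) = 3 - O
z(N, P) = -⅙ (z(N, P) = 1/(-6) = -⅙)
Y(h) = √(9 - h) (Y(h) = √(6 + (3 - h)) = √(9 - h))
(Y(6) + 124) + 10*z(1, 3) = (√(9 - 1*6) + 124) + 10*(-⅙) = (√(9 - 6) + 124) - 5/3 = (√3 + 124) - 5/3 = (124 + √3) - 5/3 = 367/3 + √3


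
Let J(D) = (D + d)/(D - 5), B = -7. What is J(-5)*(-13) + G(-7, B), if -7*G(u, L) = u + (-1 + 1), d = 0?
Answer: -11/2 ≈ -5.5000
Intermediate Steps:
J(D) = D/(-5 + D) (J(D) = (D + 0)/(D - 5) = D/(-5 + D))
G(u, L) = -u/7 (G(u, L) = -(u + (-1 + 1))/7 = -(u + 0)/7 = -u/7)
J(-5)*(-13) + G(-7, B) = -5/(-5 - 5)*(-13) - 1/7*(-7) = -5/(-10)*(-13) + 1 = -5*(-1/10)*(-13) + 1 = (1/2)*(-13) + 1 = -13/2 + 1 = -11/2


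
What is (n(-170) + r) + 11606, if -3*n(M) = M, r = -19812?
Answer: -24448/3 ≈ -8149.3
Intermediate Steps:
n(M) = -M/3
(n(-170) + r) + 11606 = (-⅓*(-170) - 19812) + 11606 = (170/3 - 19812) + 11606 = -59266/3 + 11606 = -24448/3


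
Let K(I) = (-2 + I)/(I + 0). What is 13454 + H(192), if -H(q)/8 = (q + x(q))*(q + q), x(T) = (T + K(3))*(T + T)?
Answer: -227462002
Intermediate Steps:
K(I) = (-2 + I)/I
x(T) = 2*T*(⅓ + T) (x(T) = (T + (-2 + 3)/3)*(T + T) = (T + (⅓)*1)*(2*T) = (T + ⅓)*(2*T) = (⅓ + T)*(2*T) = 2*T*(⅓ + T))
H(q) = -16*q*(q + 2*q*(1 + 3*q)/3) (H(q) = -8*(q + 2*q*(1 + 3*q)/3)*(q + q) = -8*(q + 2*q*(1 + 3*q)/3)*2*q = -16*q*(q + 2*q*(1 + 3*q)/3))
13454 + H(192) = 13454 + 192²*(-80/3 - 32*192) = 13454 + 36864*(-80/3 - 6144) = 13454 + 36864*(-18512/3) = 13454 - 227475456 = -227462002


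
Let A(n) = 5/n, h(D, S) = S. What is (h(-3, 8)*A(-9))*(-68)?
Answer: 2720/9 ≈ 302.22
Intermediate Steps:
(h(-3, 8)*A(-9))*(-68) = (8*(5/(-9)))*(-68) = (8*(5*(-⅑)))*(-68) = (8*(-5/9))*(-68) = -40/9*(-68) = 2720/9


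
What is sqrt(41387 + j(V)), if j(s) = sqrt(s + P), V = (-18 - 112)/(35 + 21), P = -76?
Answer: sqrt(8111852 + 14*I*sqrt(15351))/14 ≈ 203.44 + 0.021751*I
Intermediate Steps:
V = -65/28 (V = -130/56 = -130*1/56 = -65/28 ≈ -2.3214)
j(s) = sqrt(-76 + s) (j(s) = sqrt(s - 76) = sqrt(-76 + s))
sqrt(41387 + j(V)) = sqrt(41387 + sqrt(-76 - 65/28)) = sqrt(41387 + sqrt(-2193/28)) = sqrt(41387 + I*sqrt(15351)/14)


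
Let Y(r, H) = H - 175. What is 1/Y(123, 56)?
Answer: -1/119 ≈ -0.0084034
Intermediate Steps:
Y(r, H) = -175 + H
1/Y(123, 56) = 1/(-175 + 56) = 1/(-119) = -1/119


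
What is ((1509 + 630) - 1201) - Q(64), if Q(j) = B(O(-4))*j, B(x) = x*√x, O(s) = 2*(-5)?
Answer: 938 + 640*I*√10 ≈ 938.0 + 2023.9*I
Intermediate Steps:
O(s) = -10
B(x) = x^(3/2)
Q(j) = -10*I*j*√10 (Q(j) = (-10)^(3/2)*j = (-10*I*√10)*j = -10*I*j*√10)
((1509 + 630) - 1201) - Q(64) = ((1509 + 630) - 1201) - (-10)*I*64*√10 = (2139 - 1201) - (-640)*I*√10 = 938 + 640*I*√10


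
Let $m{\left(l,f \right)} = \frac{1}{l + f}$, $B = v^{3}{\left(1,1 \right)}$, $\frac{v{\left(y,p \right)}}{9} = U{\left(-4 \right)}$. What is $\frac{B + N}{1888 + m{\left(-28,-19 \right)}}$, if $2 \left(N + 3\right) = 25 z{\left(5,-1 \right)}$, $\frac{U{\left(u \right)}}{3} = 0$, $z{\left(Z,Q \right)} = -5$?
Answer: $- \frac{6157}{177470} \approx -0.034693$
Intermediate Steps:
$U{\left(u \right)} = 0$ ($U{\left(u \right)} = 3 \cdot 0 = 0$)
$v{\left(y,p \right)} = 0$ ($v{\left(y,p \right)} = 9 \cdot 0 = 0$)
$N = - \frac{131}{2}$ ($N = -3 + \frac{25 \left(-5\right)}{2} = -3 + \frac{1}{2} \left(-125\right) = -3 - \frac{125}{2} = - \frac{131}{2} \approx -65.5$)
$B = 0$ ($B = 0^{3} = 0$)
$m{\left(l,f \right)} = \frac{1}{f + l}$
$\frac{B + N}{1888 + m{\left(-28,-19 \right)}} = \frac{0 - \frac{131}{2}}{1888 + \frac{1}{-19 - 28}} = - \frac{131}{2 \left(1888 + \frac{1}{-47}\right)} = - \frac{131}{2 \left(1888 - \frac{1}{47}\right)} = - \frac{131}{2 \cdot \frac{88735}{47}} = \left(- \frac{131}{2}\right) \frac{47}{88735} = - \frac{6157}{177470}$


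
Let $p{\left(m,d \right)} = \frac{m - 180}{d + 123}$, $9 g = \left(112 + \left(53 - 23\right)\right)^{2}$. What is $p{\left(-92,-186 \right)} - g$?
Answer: $- \frac{140876}{63} \approx -2236.1$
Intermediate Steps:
$g = \frac{20164}{9}$ ($g = \frac{\left(112 + \left(53 - 23\right)\right)^{2}}{9} = \frac{\left(112 + 30\right)^{2}}{9} = \frac{142^{2}}{9} = \frac{1}{9} \cdot 20164 = \frac{20164}{9} \approx 2240.4$)
$p{\left(m,d \right)} = \frac{-180 + m}{123 + d}$
$p{\left(-92,-186 \right)} - g = \frac{-180 - 92}{123 - 186} - \frac{20164}{9} = \frac{1}{-63} \left(-272\right) - \frac{20164}{9} = \left(- \frac{1}{63}\right) \left(-272\right) - \frac{20164}{9} = \frac{272}{63} - \frac{20164}{9} = - \frac{140876}{63}$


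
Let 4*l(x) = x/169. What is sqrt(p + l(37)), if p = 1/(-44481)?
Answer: sqrt(73176627201)/1156506 ≈ 0.23390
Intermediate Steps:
l(x) = x/676 (l(x) = (x/169)/4 = x/676)
p = -1/44481 ≈ -2.2482e-5
sqrt(p + l(37)) = sqrt(-1/44481 + (1/676)*37) = sqrt(-1/44481 + 37/676) = sqrt(1645121/30069156) = sqrt(73176627201)/1156506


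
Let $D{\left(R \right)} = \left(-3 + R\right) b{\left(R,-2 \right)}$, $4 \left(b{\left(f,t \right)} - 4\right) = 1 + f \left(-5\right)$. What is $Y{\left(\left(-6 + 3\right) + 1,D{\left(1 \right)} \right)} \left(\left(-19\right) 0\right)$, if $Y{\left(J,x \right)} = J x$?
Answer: $0$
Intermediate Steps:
$b{\left(f,t \right)} = \frac{17}{4} - \frac{5 f}{4}$ ($b{\left(f,t \right)} = 4 + \frac{1 + f \left(-5\right)}{4} = 4 + \frac{1 - 5 f}{4} = 4 - \left(- \frac{1}{4} + \frac{5 f}{4}\right) = \frac{17}{4} - \frac{5 f}{4}$)
$D{\left(R \right)} = \left(-3 + R\right) \left(\frac{17}{4} - \frac{5 R}{4}\right)$
$Y{\left(\left(-6 + 3\right) + 1,D{\left(1 \right)} \right)} \left(\left(-19\right) 0\right) = \left(\left(-6 + 3\right) + 1\right) \left(- \frac{\left(-17 + 5 \cdot 1\right) \left(-3 + 1\right)}{4}\right) \left(\left(-19\right) 0\right) = \left(-3 + 1\right) \left(\left(- \frac{1}{4}\right) \left(-17 + 5\right) \left(-2\right)\right) 0 = - 2 \left(\left(- \frac{1}{4}\right) \left(-12\right) \left(-2\right)\right) 0 = \left(-2\right) \left(-6\right) 0 = 12 \cdot 0 = 0$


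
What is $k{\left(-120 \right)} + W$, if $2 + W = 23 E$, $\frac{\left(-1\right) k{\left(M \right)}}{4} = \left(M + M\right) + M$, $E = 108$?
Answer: $3922$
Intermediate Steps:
$k{\left(M \right)} = - 12 M$ ($k{\left(M \right)} = - 4 \left(\left(M + M\right) + M\right) = - 4 \left(2 M + M\right) = - 4 \cdot 3 M = - 12 M$)
$W = 2482$ ($W = -2 + 23 \cdot 108 = -2 + 2484 = 2482$)
$k{\left(-120 \right)} + W = \left(-12\right) \left(-120\right) + 2482 = 1440 + 2482 = 3922$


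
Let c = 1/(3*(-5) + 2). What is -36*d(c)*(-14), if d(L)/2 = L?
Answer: -1008/13 ≈ -77.538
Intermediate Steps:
c = -1/13 (c = 1/(-15 + 2) = 1/(-13) = -1/13 ≈ -0.076923)
d(L) = 2*L
-36*d(c)*(-14) = -72*(-1)/13*(-14) = -36*(-2/13)*(-14) = (72/13)*(-14) = -1008/13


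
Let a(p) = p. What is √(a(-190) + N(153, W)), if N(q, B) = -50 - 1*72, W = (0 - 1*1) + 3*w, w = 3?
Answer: 2*I*√78 ≈ 17.664*I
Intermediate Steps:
W = 8 (W = (0 - 1*1) + 3*3 = (0 - 1) + 9 = -1 + 9 = 8)
N(q, B) = -122 (N(q, B) = -50 - 72 = -122)
√(a(-190) + N(153, W)) = √(-190 - 122) = √(-312) = 2*I*√78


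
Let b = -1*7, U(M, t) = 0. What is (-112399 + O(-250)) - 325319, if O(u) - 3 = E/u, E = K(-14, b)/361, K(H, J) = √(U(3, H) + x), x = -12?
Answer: -437715 - I*√3/45125 ≈ -4.3772e+5 - 3.8383e-5*I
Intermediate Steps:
b = -7
K(H, J) = 2*I*√3 (K(H, J) = √(0 - 12) = √(-12) = 2*I*√3)
E = 2*I*√3/361 (E = (2*I*√3)/361 = (2*I*√3)*(1/361) = 2*I*√3/361 ≈ 0.0095959*I)
O(u) = 3 + 2*I*√3/(361*u) (O(u) = 3 + (2*I*√3/361)/u = 3 + 2*I*√3/(361*u))
(-112399 + O(-250)) - 325319 = (-112399 + (3 + (2/361)*I*√3/(-250))) - 325319 = (-112399 + (3 + (2/361)*I*√3*(-1/250))) - 325319 = (-112399 + (3 - I*√3/45125)) - 325319 = (-112396 - I*√3/45125) - 325319 = -437715 - I*√3/45125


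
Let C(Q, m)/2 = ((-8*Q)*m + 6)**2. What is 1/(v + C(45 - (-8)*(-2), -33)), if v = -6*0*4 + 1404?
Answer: 1/117413892 ≈ 8.5169e-9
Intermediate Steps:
C(Q, m) = 2*(6 - 8*Q*m)**2 (C(Q, m) = 2*((-8*Q)*m + 6)**2 = 2*(-8*Q*m + 6)**2 = 2*(6 - 8*Q*m)**2)
v = 1404 (v = 0*4 + 1404 = 0 + 1404 = 1404)
1/(v + C(45 - (-8)*(-2), -33)) = 1/(1404 + 8*(-3 + 4*(45 - (-8)*(-2))*(-33))**2) = 1/(1404 + 8*(-3 + 4*(45 - 1*16)*(-33))**2) = 1/(1404 + 8*(-3 + 4*(45 - 16)*(-33))**2) = 1/(1404 + 8*(-3 + 4*29*(-33))**2) = 1/(1404 + 8*(-3 - 3828)**2) = 1/(1404 + 8*(-3831)**2) = 1/(1404 + 8*14676561) = 1/(1404 + 117412488) = 1/117413892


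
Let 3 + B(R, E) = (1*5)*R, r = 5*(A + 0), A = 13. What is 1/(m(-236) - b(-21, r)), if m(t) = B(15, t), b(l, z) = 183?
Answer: -1/111 ≈ -0.0090090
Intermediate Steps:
r = 65 (r = 5*(13 + 0) = 5*13 = 65)
B(R, E) = -3 + 5*R (B(R, E) = -3 + (1*5)*R = -3 + 5*R)
m(t) = 72 (m(t) = -3 + 5*15 = -3 + 75 = 72)
1/(m(-236) - b(-21, r)) = 1/(72 - 1*183) = 1/(72 - 183) = 1/(-111) = -1/111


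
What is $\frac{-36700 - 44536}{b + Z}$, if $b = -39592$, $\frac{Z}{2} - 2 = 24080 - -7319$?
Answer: $- \frac{40618}{11605} \approx -3.5$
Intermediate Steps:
$Z = 62802$ ($Z = 4 + 2 \left(24080 - -7319\right) = 4 + 2 \left(24080 + 7319\right) = 4 + 2 \cdot 31399 = 4 + 62798 = 62802$)
$\frac{-36700 - 44536}{b + Z} = \frac{-36700 - 44536}{-39592 + 62802} = - \frac{81236}{23210} = \left(-81236\right) \frac{1}{23210} = - \frac{40618}{11605}$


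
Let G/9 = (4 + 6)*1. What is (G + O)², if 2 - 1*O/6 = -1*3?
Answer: 14400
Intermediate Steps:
G = 90 (G = 9*((4 + 6)*1) = 9*(10*1) = 9*10 = 90)
O = 30 (O = 12 - (-6)*3 = 12 - 6*(-3) = 12 + 18 = 30)
(G + O)² = (90 + 30)² = 120² = 14400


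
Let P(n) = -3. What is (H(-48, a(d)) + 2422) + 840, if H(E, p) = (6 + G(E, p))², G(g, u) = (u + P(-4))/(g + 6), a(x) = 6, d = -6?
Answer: 646241/196 ≈ 3297.1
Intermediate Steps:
G(g, u) = (-3 + u)/(6 + g) (G(g, u) = (u - 3)/(g + 6) = (-3 + u)/(6 + g))
H(E, p) = (6 + (-3 + p)/(6 + E))²
(H(-48, a(d)) + 2422) + 840 = ((33 + 6 + 6*(-48))²/(6 - 48)² + 2422) + 840 = ((33 + 6 - 288)²/(-42)² + 2422) + 840 = ((1/1764)*(-249)² + 2422) + 840 = ((1/1764)*62001 + 2422) + 840 = (6889/196 + 2422) + 840 = 481601/196 + 840 = 646241/196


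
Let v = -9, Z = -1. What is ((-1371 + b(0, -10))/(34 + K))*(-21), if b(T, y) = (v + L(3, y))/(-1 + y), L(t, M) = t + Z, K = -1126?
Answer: -7537/286 ≈ -26.353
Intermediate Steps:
L(t, M) = -1 + t (L(t, M) = t - 1 = -1 + t)
b(T, y) = -7/(-1 + y) (b(T, y) = (-9 + (-1 + 3))/(-1 + y) = (-9 + 2)/(-1 + y) = -7/(-1 + y))
((-1371 + b(0, -10))/(34 + K))*(-21) = ((-1371 - 7/(-1 - 10))/(34 - 1126))*(-21) = ((-1371 - 7/(-11))/(-1092))*(-21) = ((-1371 - 7*(-1/11))*(-1/1092))*(-21) = ((-1371 + 7/11)*(-1/1092))*(-21) = -15074/11*(-1/1092)*(-21) = (7537/6006)*(-21) = -7537/286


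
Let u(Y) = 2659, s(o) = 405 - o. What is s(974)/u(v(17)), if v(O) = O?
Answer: -569/2659 ≈ -0.21399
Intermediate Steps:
s(974)/u(v(17)) = (405 - 1*974)/2659 = (405 - 974)*(1/2659) = -569*1/2659 = -569/2659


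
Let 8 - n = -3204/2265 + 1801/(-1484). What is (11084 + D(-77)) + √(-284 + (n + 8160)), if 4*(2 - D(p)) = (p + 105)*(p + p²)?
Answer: -29878 + √2475101880434435/560210 ≈ -29789.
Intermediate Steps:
D(p) = 2 - (105 + p)*(p + p²)/4 (D(p) = 2 - (p + 105)*(p + p²)/4 = 2 - (105 + p)*(p + p²)/4)
n = 11908027/1120420 (n = 8 - (-3204/2265 + 1801/(-1484)) = 8 - (-3204*1/2265 + 1801*(-1/1484)) = 8 - (-1068/755 - 1801/1484) = 8 - 1*(-2944667/1120420) = 8 + 2944667/1120420 = 11908027/1120420 ≈ 10.628)
(11084 + D(-77)) + √(-284 + (n + 8160)) = (11084 + (2 - 105/4*(-77) - 53/2*(-77)² - ¼*(-77)³)) + √(-284 + (11908027/1120420 + 8160)) = (11084 + (2 + 8085/4 - 53/2*5929 - ¼*(-456533))) + √(-284 + 9154535227/1120420) = (11084 + (2 + 8085/4 - 314237/2 + 456533/4)) + √(8836335947/1120420) = (11084 - 40962) + √2475101880434435/560210 = -29878 + √2475101880434435/560210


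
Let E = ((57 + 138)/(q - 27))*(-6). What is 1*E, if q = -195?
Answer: 195/37 ≈ 5.2703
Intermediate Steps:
E = 195/37 (E = ((57 + 138)/(-195 - 27))*(-6) = (195/(-222))*(-6) = (195*(-1/222))*(-6) = -65/74*(-6) = 195/37 ≈ 5.2703)
1*E = 1*(195/37) = 195/37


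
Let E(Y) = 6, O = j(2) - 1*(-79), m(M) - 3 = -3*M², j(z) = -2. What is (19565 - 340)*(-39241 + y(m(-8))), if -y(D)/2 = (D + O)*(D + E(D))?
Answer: -1542479425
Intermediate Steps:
m(M) = 3 - 3*M²
O = 77 (O = -2 - 1*(-79) = -2 + 79 = 77)
y(D) = -2*(6 + D)*(77 + D) (y(D) = -2*(D + 77)*(D + 6) = -2*(77 + D)*(6 + D) = -2*(6 + D)*(77 + D))
(19565 - 340)*(-39241 + y(m(-8))) = (19565 - 340)*(-39241 + (-924 - 166*(3 - 3*(-8)²) - 2*(3 - 3*(-8)²)²)) = 19225*(-39241 + (-924 - 166*(3 - 3*64) - 2*(3 - 3*64)²)) = 19225*(-39241 + (-924 - 166*(3 - 192) - 2*(3 - 192)²)) = 19225*(-39241 + (-924 - 166*(-189) - 2*(-189)²)) = 19225*(-39241 + (-924 + 31374 - 2*35721)) = 19225*(-39241 + (-924 + 31374 - 71442)) = 19225*(-39241 - 40992) = 19225*(-80233) = -1542479425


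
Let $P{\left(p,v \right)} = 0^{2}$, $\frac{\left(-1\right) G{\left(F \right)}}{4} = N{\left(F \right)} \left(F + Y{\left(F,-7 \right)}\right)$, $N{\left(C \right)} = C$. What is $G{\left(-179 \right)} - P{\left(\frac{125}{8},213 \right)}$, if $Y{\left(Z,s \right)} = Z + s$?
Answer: $-261340$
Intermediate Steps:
$G{\left(F \right)} = - 4 F \left(-7 + 2 F\right)$ ($G{\left(F \right)} = - 4 F \left(F + \left(F - 7\right)\right) = - 4 F \left(F + \left(-7 + F\right)\right) = - 4 F \left(-7 + 2 F\right)$)
$P{\left(p,v \right)} = 0$
$G{\left(-179 \right)} - P{\left(\frac{125}{8},213 \right)} = 4 \left(-179\right) \left(7 - -358\right) - 0 = 4 \left(-179\right) \left(7 + 358\right) + 0 = 4 \left(-179\right) 365 + 0 = -261340 + 0 = -261340$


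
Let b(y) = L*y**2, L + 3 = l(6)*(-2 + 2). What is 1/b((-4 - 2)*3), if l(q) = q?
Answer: -1/972 ≈ -0.0010288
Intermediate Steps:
L = -3 (L = -3 + 6*(-2 + 2) = -3 + 6*0 = -3 + 0 = -3)
b(y) = -3*y**2
1/b((-4 - 2)*3) = 1/(-3*9*(-4 - 2)**2) = 1/(-3*(-6*3)**2) = 1/(-3*(-18)**2) = 1/(-3*324) = 1/(-972) = -1/972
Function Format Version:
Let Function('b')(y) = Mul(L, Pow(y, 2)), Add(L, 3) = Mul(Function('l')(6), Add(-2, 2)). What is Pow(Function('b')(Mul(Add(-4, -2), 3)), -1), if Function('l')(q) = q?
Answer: Rational(-1, 972) ≈ -0.0010288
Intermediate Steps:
L = -3 (L = Add(-3, Mul(6, Add(-2, 2))) = Add(-3, Mul(6, 0)) = Add(-3, 0) = -3)
Function('b')(y) = Mul(-3, Pow(y, 2))
Pow(Function('b')(Mul(Add(-4, -2), 3)), -1) = Pow(Mul(-3, Pow(Mul(Add(-4, -2), 3), 2)), -1) = Pow(Mul(-3, Pow(Mul(-6, 3), 2)), -1) = Pow(Mul(-3, Pow(-18, 2)), -1) = Pow(Mul(-3, 324), -1) = Pow(-972, -1) = Rational(-1, 972)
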